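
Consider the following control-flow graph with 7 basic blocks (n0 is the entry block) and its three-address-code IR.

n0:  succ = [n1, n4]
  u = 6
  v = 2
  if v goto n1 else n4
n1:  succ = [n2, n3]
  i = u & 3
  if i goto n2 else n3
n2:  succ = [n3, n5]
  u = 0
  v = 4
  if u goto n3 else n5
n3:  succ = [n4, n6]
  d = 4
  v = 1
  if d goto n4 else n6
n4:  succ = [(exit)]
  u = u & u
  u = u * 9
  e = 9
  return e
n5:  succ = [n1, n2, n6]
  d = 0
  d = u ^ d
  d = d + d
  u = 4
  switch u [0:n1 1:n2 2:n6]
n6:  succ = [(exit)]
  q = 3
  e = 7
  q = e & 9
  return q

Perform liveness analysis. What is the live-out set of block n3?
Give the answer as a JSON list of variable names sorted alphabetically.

Answer: ["u"]

Working:
Block summaries:
  n0 def {u,v} use ∅
  n1 def {i} use {u}
  n2 def {u,v} use ∅
  n3 def {d,v} use ∅
  n4 def {e,u} use {u}
  n5 def {d,u} use {u}
  n6 def {e,q} use ∅

Backward fixpoint:
  n0: in=∅ out={u}
  n1: in={u} out={u}
  n2: in=∅ out={u}
  n3: in={u} out={u}
  n4: in={u} out=∅
  n5: in={u} out={u}
  n6: in=∅ out=∅

live-out(n3) = ["u"]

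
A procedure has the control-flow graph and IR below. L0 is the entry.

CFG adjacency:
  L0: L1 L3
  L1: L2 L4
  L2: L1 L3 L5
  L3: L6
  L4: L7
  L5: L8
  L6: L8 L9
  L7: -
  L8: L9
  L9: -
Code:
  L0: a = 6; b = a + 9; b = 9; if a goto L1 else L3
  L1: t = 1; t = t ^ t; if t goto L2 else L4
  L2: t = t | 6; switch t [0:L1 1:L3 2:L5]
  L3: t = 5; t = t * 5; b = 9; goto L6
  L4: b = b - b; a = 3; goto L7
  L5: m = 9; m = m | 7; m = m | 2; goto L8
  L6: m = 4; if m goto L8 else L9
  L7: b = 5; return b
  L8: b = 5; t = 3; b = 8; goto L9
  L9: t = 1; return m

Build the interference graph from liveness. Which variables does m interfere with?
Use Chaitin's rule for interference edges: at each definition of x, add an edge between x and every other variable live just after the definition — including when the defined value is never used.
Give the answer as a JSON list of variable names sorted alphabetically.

Answer: ["b", "t"]

Derivation:
def/use:
  L0: {a,b} / ∅
  L1: {t} / ∅
  L2: {t} / {t}
  L3: {b,t} / ∅
  L4: {a,b} / {b}
  L5: {m} / ∅
  L6: {m} / ∅
  L7: {b} / ∅
  L8: {b,t} / ∅
  L9: {t} / {m}

Liveness:
  L0 li=∅ lo={b}
  L1 li={b} lo={b,t}
  L2 li={b,t} lo={b}
  L3 li=∅ lo=∅
  L4 li={b} lo=∅
  L5 li=∅ lo={m}
  L6 li=∅ lo={m}
  L7 li=∅ lo=∅
  L8 li={m} lo={m}
  L9 li={m} lo=∅

Conflict graph:
  a↔{b}
  b↔{a,m,t}
  m↔{b,t}
  t↔{b,m}

N(m) = ["b", "t"]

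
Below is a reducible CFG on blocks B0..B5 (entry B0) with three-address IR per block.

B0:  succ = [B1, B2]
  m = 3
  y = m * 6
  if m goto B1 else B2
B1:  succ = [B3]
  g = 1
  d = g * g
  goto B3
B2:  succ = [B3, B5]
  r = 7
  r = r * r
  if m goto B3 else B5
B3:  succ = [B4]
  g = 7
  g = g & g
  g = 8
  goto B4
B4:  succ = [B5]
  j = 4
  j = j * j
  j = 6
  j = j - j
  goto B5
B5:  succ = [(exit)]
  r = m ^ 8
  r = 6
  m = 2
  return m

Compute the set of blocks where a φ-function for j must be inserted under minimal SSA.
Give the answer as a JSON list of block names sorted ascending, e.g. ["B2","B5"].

Answer: ["B5"]

Derivation:
idom tree: B1←B0 B2←B0 B3←B0 B4←B3 B5←B0
Dom at joins:
  B3: preds {B1,B2}: {B0,B1} ∩ {B0,B2} = {B0}; idom=B0
  B5: preds {B2,B4}: {B0,B2} ∩ {B0,B3,B4} = {B0}; idom=B0

DF derivation:
  B3←B1: walk B1 to B0
  B3←B2: walk B2 to B0
  B5←B2: walk B2 to B0
  B5←B4: walk B4→B3 to B0
  B0: DF=∅
  B1: DF={B3}
  B2: DF={B3,B5}
  B3: DF={B5}
  B4: DF={B5}
  B5: DF=∅

φ for j: defs {B4}
  DF⁺ = {B5}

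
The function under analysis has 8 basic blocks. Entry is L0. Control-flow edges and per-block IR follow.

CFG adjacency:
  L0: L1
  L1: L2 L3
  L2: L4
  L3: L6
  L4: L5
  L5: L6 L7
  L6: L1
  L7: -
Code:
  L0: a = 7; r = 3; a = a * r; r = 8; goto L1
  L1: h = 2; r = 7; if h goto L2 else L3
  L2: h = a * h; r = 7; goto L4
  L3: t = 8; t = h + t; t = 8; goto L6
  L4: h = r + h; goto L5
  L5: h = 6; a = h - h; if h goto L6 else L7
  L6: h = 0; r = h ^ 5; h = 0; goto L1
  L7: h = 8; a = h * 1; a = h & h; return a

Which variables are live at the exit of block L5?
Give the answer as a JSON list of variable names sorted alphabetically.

Per-block:
  L0: {a,r} / ∅
  L1: {h,r} / ∅
  L2: {h,r} / {a,h}
  L3: {t} / {h}
  L4: {h} / {h,r}
  L5: {a,h} / ∅
  L6: {h,r} / ∅
  L7: {a,h} / ∅

Live sets:
  live L0: ∅→{a}
  live L1: {a}→{a,h}
  live L2: {a,h}→{h,r}
  live L3: {a,h}→{a}
  live L4: {h,r}→∅
  live L5: ∅→{a}
  live L6: {a}→{a}
  live L7: ∅→∅

live-out(L5) = ["a"]

Answer: ["a"]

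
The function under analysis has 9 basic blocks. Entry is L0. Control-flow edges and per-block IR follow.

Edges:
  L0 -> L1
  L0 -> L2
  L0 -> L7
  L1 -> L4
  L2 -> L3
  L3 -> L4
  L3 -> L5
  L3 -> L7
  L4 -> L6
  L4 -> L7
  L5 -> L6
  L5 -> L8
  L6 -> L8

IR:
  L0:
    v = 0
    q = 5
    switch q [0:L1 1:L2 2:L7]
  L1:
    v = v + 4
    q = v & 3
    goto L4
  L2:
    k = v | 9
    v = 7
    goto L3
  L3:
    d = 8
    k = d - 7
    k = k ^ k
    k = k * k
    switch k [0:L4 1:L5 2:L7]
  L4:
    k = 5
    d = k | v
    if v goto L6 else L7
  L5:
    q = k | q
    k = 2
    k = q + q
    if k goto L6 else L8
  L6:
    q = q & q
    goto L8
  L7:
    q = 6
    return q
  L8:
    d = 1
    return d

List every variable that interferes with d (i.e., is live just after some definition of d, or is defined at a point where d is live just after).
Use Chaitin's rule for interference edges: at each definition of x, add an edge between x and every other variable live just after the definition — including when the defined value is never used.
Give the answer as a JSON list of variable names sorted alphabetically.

Answer: ["q", "v"]

Analysis:
def/use:
  L0: {q,v} / ∅
  L1: {q,v} / {v}
  L2: {k,v} / {v}
  L3: {d,k} / ∅
  L4: {d,k} / {v}
  L5: {k,q} / {k,q}
  L6: {q} / {q}
  L7: {q} / ∅
  L8: {d} / ∅

Live sets:
  L0: in=∅ out={q,v}
  L1: in={v} out={q,v}
  L2: in={q,v} out={q,v}
  L3: in={q,v} out={k,q,v}
  L4: in={q,v} out={q}
  L5: in={k,q} out={q}
  L6: in={q} out=∅
  L7: in=∅ out=∅
  L8: in=∅ out=∅

Interference:
  d↔{q,v}
  k↔{q,v}
  q↔{d,k,v}
  v↔{d,k,q}

N(d) = ["q", "v"]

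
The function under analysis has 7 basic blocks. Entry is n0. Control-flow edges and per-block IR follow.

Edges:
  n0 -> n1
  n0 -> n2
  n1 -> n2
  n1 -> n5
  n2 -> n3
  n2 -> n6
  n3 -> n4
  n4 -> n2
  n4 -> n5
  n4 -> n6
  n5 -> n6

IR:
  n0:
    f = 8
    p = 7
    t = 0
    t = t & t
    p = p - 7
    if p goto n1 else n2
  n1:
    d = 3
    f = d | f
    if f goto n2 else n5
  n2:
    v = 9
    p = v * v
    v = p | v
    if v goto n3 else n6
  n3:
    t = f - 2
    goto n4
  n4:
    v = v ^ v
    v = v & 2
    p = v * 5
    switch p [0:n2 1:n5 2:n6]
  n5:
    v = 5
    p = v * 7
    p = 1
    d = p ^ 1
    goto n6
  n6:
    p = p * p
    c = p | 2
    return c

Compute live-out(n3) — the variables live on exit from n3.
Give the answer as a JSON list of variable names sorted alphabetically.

Per-block:
  n0: def={f,p,t} ue=∅
  n1: def={d,f} ue={f}
  n2: def={p,v} ue=∅
  n3: def={t} ue={f}
  n4: def={p,v} ue={v}
  n5: def={d,p,v} ue=∅
  n6: def={c,p} ue={p}

Backward fixpoint:
  n0 li=∅ lo={f}
  n1 li={f} lo={f}
  n2 li={f} lo={f,p,v}
  n3 li={f,v} lo={f,v}
  n4 li={f,v} lo={f,p}
  n5 li=∅ lo={p}
  n6 li={p} lo=∅

live-out(n3) = ["f", "v"]

Answer: ["f", "v"]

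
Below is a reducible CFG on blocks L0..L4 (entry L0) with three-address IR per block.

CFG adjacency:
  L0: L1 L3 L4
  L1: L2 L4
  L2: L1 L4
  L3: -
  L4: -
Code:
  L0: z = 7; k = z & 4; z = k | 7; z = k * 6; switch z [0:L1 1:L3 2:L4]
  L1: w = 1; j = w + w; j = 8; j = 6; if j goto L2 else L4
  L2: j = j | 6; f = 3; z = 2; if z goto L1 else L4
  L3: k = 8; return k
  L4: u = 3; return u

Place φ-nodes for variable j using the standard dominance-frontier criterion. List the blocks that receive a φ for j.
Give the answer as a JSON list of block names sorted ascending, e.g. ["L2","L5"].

idom tree: L1←L0 L2←L1 L3←L0 L4←L0
Dom∩ at merges:
  L1: preds {L0,L2}: {L0} ∩ {L0,L1,L2} = {L0}; idom=L0
  L4: preds {L0,L1,L2}: {L0} ∩ {L0,L1} ∩ {L0,L1,L2} = {L0}; idom=L0

Frontier:
  join L1 pred L0: · stop@L0
  join L1 pred L2: L2→L1 stop@L0
  join L4 pred L0: · stop@L0
  join L4 pred L1: L1 stop@L0
  join L4 pred L2: L2→L1 stop@L0
  L0 → ∅
  L1 → {L1,L4}
  L2 → {L1,L4}
  L3 → ∅
  L4 → ∅

φ for j: defs {L1,L2}
  DF⁺ = {L1,L4}

Answer: ["L1", "L4"]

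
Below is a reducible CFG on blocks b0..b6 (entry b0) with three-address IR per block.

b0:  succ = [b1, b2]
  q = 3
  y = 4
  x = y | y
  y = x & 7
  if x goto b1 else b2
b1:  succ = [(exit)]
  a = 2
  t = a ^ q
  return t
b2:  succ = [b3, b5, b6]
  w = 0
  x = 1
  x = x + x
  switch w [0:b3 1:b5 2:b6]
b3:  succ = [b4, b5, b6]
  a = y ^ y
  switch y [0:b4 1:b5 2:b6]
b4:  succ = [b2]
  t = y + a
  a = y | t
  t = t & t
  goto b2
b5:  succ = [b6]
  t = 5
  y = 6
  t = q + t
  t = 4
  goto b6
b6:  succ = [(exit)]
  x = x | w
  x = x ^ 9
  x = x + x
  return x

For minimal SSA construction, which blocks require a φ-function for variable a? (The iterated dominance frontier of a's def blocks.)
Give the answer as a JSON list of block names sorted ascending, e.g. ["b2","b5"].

Answer: ["b2", "b5", "b6"]

Working:
idom tree: b1←b0 b2←b0 b3←b2 b4←b3 b5←b2 b6←b2
Dom∩ at merges:
  b2: preds {b0,b4}: {b0} ∩ {b0,b2,b3,b4} = {b0}; idom=b0
  b5: preds {b2,b3}: {b0,b2} ∩ {b0,b2,b3} = {b0,b2}; idom=b2
  b6: preds {b2,b3,b5}: {b0,b2} ∩ {b0,b2,b3} ∩ {b0,b2,b5} = {b0,b2}; idom=b2

DF walk-up:
  b2←b0: walk · to b0
  b2←b4: walk b4→b3→b2 to b0
  b5←b2: walk · to b2
  b5←b3: walk b3 to b2
  b6←b2: walk · to b2
  b6←b3: walk b3 to b2
  b6←b5: walk b5 to b2
  b0: DF=∅
  b1: DF=∅
  b2: DF={b2}
  b3: DF={b2,b5,b6}
  b4: DF={b2}
  b5: DF={b6}
  b6: DF=∅

φ for a: defs {b1,b3,b4}
  DF⁺ = {b2,b5,b6}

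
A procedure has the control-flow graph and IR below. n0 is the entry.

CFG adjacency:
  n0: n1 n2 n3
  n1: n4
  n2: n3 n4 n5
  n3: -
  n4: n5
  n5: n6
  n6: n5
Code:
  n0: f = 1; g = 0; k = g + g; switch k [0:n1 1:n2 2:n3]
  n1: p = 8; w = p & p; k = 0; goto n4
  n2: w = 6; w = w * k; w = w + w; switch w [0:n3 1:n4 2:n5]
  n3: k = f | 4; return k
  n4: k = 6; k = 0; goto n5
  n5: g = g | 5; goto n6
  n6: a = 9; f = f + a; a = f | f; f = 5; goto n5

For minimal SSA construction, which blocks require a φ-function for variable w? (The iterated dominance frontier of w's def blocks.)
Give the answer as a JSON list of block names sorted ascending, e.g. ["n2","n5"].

Answer: ["n3", "n4", "n5"]

Working:
idom tree: n1←n0 n2←n0 n3←n0 n4←n0 n5←n0 n6←n5
Dom∩ at merges:
  n3: preds {n0,n2}: {n0} ∩ {n0,n2} = {n0}; idom=n0
  n4: preds {n1,n2}: {n0,n1} ∩ {n0,n2} = {n0}; idom=n0
  n5: preds {n2,n4,n6}: {n0,n2} ∩ {n0,n4} ∩ {n0,n5,n6} = {n0}; idom=n0

DF walk-up:
  join n3 pred n0: · stop@n0
  join n3 pred n2: n2 stop@n0
  join n4 pred n1: n1 stop@n0
  join n4 pred n2: n2 stop@n0
  join n5 pred n2: n2 stop@n0
  join n5 pred n4: n4 stop@n0
  join n5 pred n6: n6→n5 stop@n0
  n0: DF=∅
  n1: DF={n4}
  n2: DF={n3,n4,n5}
  n3: DF=∅
  n4: DF={n5}
  n5: DF={n5}
  n6: DF={n5}

φ for w: defs {n1,n2}
  DF⁺ = {n3,n4,n5}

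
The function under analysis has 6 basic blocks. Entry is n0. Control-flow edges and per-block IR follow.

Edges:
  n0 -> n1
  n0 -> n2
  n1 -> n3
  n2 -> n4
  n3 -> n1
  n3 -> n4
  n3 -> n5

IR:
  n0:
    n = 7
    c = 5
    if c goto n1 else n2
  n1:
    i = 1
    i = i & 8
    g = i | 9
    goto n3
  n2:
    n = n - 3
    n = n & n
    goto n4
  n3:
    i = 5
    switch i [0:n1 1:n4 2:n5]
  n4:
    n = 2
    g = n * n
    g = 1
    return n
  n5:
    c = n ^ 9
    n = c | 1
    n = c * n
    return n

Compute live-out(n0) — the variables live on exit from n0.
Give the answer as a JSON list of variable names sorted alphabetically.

Block summaries:
  n0: {c,n} / ∅
  n1: {g,i} / ∅
  n2: {n} / {n}
  n3: {i} / ∅
  n4: {g,n} / ∅
  n5: {c,n} / {n}

Liveness:
  n0: in=∅ out={n}
  n1: in={n} out={n}
  n2: in={n} out=∅
  n3: in={n} out={n}
  n4: in=∅ out=∅
  n5: in={n} out=∅

live-out(n0) = ["n"]

Answer: ["n"]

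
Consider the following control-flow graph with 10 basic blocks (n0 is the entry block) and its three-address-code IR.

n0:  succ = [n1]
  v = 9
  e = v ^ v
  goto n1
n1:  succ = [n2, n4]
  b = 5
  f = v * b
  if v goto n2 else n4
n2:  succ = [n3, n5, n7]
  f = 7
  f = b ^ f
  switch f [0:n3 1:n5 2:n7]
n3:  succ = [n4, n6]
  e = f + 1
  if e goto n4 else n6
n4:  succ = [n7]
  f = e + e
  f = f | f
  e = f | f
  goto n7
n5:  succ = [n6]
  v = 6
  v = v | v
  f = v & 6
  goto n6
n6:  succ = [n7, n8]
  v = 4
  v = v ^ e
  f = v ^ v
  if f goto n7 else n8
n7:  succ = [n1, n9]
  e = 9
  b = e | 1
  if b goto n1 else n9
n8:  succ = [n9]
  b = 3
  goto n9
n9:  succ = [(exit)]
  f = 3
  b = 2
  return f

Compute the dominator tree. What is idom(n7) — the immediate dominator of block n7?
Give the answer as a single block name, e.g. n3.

idom tree: n1←n0 n2←n1 n3←n2 n4←n1 n5←n2 n6←n2 n7←n1 n8←n6 n9←n1
Dom∩ at merges:
  n1: preds {n0,n7}: {n0} ∩ {n0,n1,n7} = {n0}; idom=n0
  n4: preds {n1,n3}: {n0,n1} ∩ {n0,n1,n2,n3} = {n0,n1}; idom=n1
  n6: preds {n3,n5}: {n0,n1,n2,n3} ∩ {n0,n1,n2,n5} = {n0,n1,n2}; idom=n2
  n7: preds {n2,n4,n6}: {n0,n1,n2} ∩ {n0,n1,n4} ∩ {n0,n1,n2,n6} = {n0,n1}; idom=n1
  n9: preds {n7,n8}: {n0,n1,n7} ∩ {n0,n1,n2,n6,n8} = {n0,n1}; idom=n1

idom(n7) = n1

Answer: n1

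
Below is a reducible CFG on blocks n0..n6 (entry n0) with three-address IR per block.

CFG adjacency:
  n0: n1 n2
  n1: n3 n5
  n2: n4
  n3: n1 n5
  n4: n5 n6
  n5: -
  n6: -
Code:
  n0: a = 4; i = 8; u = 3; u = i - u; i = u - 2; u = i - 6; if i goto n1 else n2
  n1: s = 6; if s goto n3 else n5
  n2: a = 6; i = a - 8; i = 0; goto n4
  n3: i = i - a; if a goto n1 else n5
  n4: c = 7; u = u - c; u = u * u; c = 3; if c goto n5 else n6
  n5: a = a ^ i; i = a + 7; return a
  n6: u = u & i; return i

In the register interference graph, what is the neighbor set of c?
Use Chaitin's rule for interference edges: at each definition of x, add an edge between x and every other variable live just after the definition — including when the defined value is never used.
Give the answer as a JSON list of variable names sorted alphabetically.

Answer: ["a", "i", "u"]

Analysis:
def/use:
  n0: def={a,i,u} ue=∅
  n1: def={s} ue=∅
  n2: def={a,i} ue=∅
  n3: def={i} ue={a,i}
  n4: def={c,u} ue={u}
  n5: def={a,i} ue={a,i}
  n6: def={u} ue={i,u}

Live sets:
  n0 li=∅ lo={a,i,u}
  n1 li={a,i} lo={a,i}
  n2 li={u} lo={a,i,u}
  n3 li={a,i} lo={a,i}
  n4 li={a,i,u} lo={a,i,u}
  n5 li={a,i} lo=∅
  n6 li={i,u} lo=∅

Interfere edges:
  a: {c,i,s,u}
  c: {a,i,u}
  i: {a,c,s,u}
  s: {a,i}
  u: {a,c,i}

N(c) = ["a", "i", "u"]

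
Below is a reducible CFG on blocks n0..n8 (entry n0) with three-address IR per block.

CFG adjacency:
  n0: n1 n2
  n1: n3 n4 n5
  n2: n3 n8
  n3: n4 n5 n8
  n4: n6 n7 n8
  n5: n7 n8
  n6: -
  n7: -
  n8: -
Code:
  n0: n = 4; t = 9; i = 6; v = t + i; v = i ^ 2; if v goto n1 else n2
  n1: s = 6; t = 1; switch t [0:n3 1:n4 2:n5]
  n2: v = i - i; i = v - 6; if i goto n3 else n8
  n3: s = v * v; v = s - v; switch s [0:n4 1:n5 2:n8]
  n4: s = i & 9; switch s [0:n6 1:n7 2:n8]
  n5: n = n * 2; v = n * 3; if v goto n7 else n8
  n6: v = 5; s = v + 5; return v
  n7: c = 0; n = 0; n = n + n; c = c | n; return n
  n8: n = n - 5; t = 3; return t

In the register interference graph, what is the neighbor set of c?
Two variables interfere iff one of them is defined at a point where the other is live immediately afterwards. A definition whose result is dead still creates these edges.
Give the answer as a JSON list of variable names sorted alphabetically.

Answer: ["n"]

Analysis:
Block summaries:
  n0: def={i,n,t,v} ue=∅
  n1: def={s,t} ue=∅
  n2: def={i,v} ue={i}
  n3: def={s,v} ue={v}
  n4: def={s} ue={i}
  n5: def={n,v} ue={n}
  n6: def={s,v} ue=∅
  n7: def={c,n} ue=∅
  n8: def={n,t} ue={n}

Live sets:
  live n0: ∅→{i,n,v}
  live n1: {i,n,v}→{i,n,v}
  live n2: {i,n}→{i,n,v}
  live n3: {i,n,v}→{i,n}
  live n4: {i,n}→{n}
  live n5: {n}→{n}
  live n6: ∅→∅
  live n7: ∅→∅
  live n8: {n}→∅

Interference:
  c: {n}
  i: {n,s,t,v}
  n: {c,i,s,t,v}
  s: {i,n,v}
  t: {i,n,v}
  v: {i,n,s,t}

N(c) = ["n"]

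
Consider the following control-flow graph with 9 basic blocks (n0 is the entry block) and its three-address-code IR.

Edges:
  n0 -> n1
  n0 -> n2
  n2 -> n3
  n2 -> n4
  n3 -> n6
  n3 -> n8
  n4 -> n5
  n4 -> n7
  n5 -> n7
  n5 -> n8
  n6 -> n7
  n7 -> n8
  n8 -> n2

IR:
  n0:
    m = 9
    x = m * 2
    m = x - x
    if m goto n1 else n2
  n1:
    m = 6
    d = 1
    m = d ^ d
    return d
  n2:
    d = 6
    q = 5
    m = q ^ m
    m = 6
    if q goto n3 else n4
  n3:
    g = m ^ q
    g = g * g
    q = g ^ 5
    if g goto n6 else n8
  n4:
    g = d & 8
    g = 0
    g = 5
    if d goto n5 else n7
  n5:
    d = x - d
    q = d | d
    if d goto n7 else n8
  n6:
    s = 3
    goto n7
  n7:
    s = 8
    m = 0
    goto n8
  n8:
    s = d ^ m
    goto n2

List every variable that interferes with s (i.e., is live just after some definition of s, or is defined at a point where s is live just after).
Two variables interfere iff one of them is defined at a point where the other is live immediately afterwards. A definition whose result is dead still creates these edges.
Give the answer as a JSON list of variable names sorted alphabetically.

Per-block:
  n0: def={m,x} ue=∅
  n1: def={d,m} ue=∅
  n2: def={d,m,q} ue={m}
  n3: def={g,q} ue={m,q}
  n4: def={g} ue={d}
  n5: def={d,q} ue={d,x}
  n6: def={s} ue=∅
  n7: def={m,s} ue=∅
  n8: def={s} ue={d,m}

Live sets:
  n0 li=∅ lo={m,x}
  n1 li=∅ lo=∅
  n2 li={m,x} lo={d,m,q,x}
  n3 li={d,m,q,x} lo={d,m,x}
  n4 li={d,m,x} lo={d,m,x}
  n5 li={d,m,x} lo={d,m,x}
  n6 li={d,x} lo={d,x}
  n7 li={d,x} lo={d,m,x}
  n8 li={d,m,x} lo={m,x}

Conflict graph:
  d — {g,m,q,s,x}
  g — {d,m,q,x}
  m — {d,g,q,s,x}
  q — {d,g,m,x}
  s — {d,m,x}
  x — {d,g,m,q,s}

N(s) = ["d", "m", "x"]

Answer: ["d", "m", "x"]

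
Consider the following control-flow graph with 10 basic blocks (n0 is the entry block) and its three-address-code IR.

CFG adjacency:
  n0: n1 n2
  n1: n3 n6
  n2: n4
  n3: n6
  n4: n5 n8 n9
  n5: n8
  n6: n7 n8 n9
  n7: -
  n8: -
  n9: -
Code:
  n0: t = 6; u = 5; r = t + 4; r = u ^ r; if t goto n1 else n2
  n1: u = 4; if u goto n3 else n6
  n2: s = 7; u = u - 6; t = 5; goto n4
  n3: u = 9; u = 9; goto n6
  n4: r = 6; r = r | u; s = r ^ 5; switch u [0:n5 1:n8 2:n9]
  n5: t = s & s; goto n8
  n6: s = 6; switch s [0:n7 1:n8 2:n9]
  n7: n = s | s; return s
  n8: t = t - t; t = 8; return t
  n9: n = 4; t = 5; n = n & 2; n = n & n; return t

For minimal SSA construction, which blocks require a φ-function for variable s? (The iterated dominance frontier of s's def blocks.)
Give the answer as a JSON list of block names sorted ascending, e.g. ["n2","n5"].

idom tree: n1←n0 n2←n0 n3←n1 n4←n2 n5←n4 n6←n1 n7←n6 n8←n0 n9←n0
Dom∩ at merges:
  n6: preds {n1,n3}: {n0,n1} ∩ {n0,n1,n3} = {n0,n1}; idom=n1
  n8: preds {n4,n5,n6}: {n0,n2,n4} ∩ {n0,n2,n4,n5} ∩ {n0,n1,n6} = {n0}; idom=n0
  n9: preds {n4,n6}: {n0,n2,n4} ∩ {n0,n1,n6} = {n0}; idom=n0

DF walk-up:
  n6←n1: walk · to n1
  n6←n3: walk n3 to n1
  n8←n4: walk n4→n2 to n0
  n8←n5: walk n5→n4→n2 to n0
  n8←n6: walk n6→n1 to n0
  n9←n4: walk n4→n2 to n0
  n9←n6: walk n6→n1 to n0
  n0 → ∅
  n1 → {n8,n9}
  n2 → {n8,n9}
  n3 → {n6}
  n4 → {n8,n9}
  n5 → {n8}
  n6 → {n8,n9}
  n7 → ∅
  n8 → ∅
  n9 → ∅

φ for s: defs {n2,n4,n6}
  DF⁺ = {n8,n9}

Answer: ["n8", "n9"]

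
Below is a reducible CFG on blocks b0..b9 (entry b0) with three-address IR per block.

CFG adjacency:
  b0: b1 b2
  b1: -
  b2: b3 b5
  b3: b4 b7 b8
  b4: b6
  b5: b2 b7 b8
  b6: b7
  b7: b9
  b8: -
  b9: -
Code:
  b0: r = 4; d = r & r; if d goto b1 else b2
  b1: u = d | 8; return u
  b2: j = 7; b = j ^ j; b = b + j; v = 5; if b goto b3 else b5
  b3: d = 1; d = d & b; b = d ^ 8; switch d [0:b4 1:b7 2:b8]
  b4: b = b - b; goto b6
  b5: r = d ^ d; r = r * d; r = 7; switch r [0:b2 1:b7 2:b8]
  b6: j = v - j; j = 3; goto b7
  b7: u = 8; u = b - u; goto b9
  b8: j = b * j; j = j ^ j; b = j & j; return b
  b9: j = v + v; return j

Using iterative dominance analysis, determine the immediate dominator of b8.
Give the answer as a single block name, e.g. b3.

idom tree: b1←b0 b2←b0 b3←b2 b4←b3 b5←b2 b6←b4 b7←b2 b8←b2 b9←b7
Dom∩ at merges:
  b2: preds {b0,b5}: {b0} ∩ {b0,b2,b5} = {b0}; idom=b0
  b7: preds {b3,b5,b6}: {b0,b2,b3} ∩ {b0,b2,b5} ∩ {b0,b2,b3,b4,b6} = {b0,b2}; idom=b2
  b8: preds {b3,b5}: {b0,b2,b3} ∩ {b0,b2,b5} = {b0,b2}; idom=b2

idom(b8) = b2

Answer: b2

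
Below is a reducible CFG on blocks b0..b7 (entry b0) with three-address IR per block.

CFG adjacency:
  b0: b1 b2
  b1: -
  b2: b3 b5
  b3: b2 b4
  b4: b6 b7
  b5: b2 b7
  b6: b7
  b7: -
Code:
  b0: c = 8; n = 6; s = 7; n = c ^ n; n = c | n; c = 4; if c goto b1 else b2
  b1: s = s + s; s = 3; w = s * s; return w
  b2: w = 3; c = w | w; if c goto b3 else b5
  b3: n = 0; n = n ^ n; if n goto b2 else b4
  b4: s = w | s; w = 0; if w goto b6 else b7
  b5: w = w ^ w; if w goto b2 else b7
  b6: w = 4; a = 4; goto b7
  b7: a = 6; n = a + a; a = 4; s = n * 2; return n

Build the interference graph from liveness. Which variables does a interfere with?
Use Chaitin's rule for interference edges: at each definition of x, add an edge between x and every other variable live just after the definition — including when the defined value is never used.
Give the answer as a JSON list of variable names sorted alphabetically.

Answer: ["n"]

Working:
Block summaries:
  b0 def {c,n,s} use ∅
  b1 def {s,w} use {s}
  b2 def {c,w} use ∅
  b3 def {n} use ∅
  b4 def {s,w} use {s,w}
  b5 def {w} use {w}
  b6 def {a,w} use ∅
  b7 def {a,n,s} use ∅

Live sets:
  live b0: ∅→{s}
  live b1: {s}→∅
  live b2: {s}→{s,w}
  live b3: {s,w}→{s,w}
  live b4: {s,w}→∅
  live b5: {s,w}→{s}
  live b6: ∅→∅
  live b7: ∅→∅

Interference:
  a: {n}
  c: {n,s,w}
  n: {a,c,s,w}
  s: {c,n,w}
  w: {c,n,s}

N(a) = ["n"]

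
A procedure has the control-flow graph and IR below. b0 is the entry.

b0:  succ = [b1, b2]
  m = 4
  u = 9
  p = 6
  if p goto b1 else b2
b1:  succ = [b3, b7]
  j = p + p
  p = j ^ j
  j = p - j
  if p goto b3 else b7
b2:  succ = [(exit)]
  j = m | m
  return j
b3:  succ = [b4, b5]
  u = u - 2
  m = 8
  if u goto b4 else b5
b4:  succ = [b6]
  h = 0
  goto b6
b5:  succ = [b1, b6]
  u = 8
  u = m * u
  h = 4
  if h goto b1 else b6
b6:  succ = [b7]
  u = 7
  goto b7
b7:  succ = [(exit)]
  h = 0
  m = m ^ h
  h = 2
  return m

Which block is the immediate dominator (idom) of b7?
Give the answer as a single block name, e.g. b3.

idom tree: b1←b0 b2←b0 b3←b1 b4←b3 b5←b3 b6←b3 b7←b1
Dom at joins:
  b1: preds {b0,b5}: {b0} ∩ {b0,b1,b3,b5} = {b0}; idom=b0
  b6: preds {b4,b5}: {b0,b1,b3,b4} ∩ {b0,b1,b3,b5} = {b0,b1,b3}; idom=b3
  b7: preds {b1,b6}: {b0,b1} ∩ {b0,b1,b3,b6} = {b0,b1}; idom=b1

idom(b7) = b1

Answer: b1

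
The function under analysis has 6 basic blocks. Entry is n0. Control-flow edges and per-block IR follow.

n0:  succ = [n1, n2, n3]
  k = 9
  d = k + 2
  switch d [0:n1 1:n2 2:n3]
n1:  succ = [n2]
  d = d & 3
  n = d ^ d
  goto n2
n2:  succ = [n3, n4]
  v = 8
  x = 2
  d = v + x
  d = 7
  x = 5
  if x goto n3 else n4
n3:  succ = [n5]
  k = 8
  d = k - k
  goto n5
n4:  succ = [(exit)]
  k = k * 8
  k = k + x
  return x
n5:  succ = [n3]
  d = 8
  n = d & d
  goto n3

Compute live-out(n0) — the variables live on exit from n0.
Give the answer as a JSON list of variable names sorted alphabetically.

Block summaries:
  n0: def={d,k} ue=∅
  n1: def={d,n} ue={d}
  n2: def={d,v,x} ue=∅
  n3: def={d,k} ue=∅
  n4: def={k} ue={k,x}
  n5: def={d,n} ue=∅

Backward fixpoint:
  live n0: ∅→{d,k}
  live n1: {d,k}→{k}
  live n2: {k}→{k,x}
  live n3: ∅→∅
  live n4: {k,x}→∅
  live n5: ∅→∅

live-out(n0) = ["d", "k"]

Answer: ["d", "k"]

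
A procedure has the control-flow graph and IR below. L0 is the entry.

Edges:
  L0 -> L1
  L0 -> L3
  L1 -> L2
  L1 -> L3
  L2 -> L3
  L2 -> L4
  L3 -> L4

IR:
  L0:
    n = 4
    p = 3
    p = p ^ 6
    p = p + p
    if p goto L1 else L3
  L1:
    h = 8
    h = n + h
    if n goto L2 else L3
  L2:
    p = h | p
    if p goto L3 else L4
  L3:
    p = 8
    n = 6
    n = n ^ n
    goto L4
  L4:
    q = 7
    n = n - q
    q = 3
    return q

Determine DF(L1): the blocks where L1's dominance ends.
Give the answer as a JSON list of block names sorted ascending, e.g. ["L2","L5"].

Answer: ["L3", "L4"]

Working:
idom tree: L1←L0 L2←L1 L3←L0 L4←L0
Join-block Dom:
  L3: preds {L0,L1,L2}: {L0} ∩ {L0,L1} ∩ {L0,L1,L2} = {L0}; idom=L0
  L4: preds {L2,L3}: {L0,L1,L2} ∩ {L0,L3} = {L0}; idom=L0

DF derivation:
  L3←L0: walk · to L0
  L3←L1: walk L1 to L0
  L3←L2: walk L2→L1 to L0
  L4←L2: walk L2→L1 to L0
  L4←L3: walk L3 to L0
  L0 → ∅
  L1 → {L3,L4}
  L2 → {L3,L4}
  L3 → {L4}
  L4 → ∅

DF(L1) = ["L3", "L4"]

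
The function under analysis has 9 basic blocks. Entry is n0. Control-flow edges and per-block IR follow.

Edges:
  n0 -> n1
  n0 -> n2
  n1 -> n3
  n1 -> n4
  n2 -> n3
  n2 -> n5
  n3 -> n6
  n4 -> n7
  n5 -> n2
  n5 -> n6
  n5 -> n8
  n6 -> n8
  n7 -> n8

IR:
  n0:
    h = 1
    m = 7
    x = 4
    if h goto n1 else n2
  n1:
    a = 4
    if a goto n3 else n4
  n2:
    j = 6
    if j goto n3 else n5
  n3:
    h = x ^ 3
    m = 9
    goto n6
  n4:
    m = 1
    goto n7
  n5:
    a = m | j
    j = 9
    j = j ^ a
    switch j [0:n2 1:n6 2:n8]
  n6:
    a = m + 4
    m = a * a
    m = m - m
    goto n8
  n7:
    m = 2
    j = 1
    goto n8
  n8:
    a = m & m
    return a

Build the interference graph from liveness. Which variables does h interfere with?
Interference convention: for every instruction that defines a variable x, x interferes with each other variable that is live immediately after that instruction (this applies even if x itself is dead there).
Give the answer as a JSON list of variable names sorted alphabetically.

Answer: ["m", "x"]

Working:
Block summaries:
  n0 def {h,m,x} use ∅
  n1 def {a} use ∅
  n2 def {j} use ∅
  n3 def {h,m} use {x}
  n4 def {m} use ∅
  n5 def {a,j} use {j,m}
  n6 def {a,m} use {m}
  n7 def {j,m} use ∅
  n8 def {a} use {m}

Liveness:
  live n0: ∅→{m,x}
  live n1: {x}→{x}
  live n2: {m,x}→{j,m,x}
  live n3: {x}→{m}
  live n4: ∅→∅
  live n5: {j,m,x}→{m,x}
  live n6: {m}→{m}
  live n7: ∅→{m}
  live n8: {m}→∅

Conflict graph:
  a↔{j,m,x}
  h↔{m,x}
  j↔{a,m,x}
  m↔{a,h,j,x}
  x↔{a,h,j,m}

N(h) = ["m", "x"]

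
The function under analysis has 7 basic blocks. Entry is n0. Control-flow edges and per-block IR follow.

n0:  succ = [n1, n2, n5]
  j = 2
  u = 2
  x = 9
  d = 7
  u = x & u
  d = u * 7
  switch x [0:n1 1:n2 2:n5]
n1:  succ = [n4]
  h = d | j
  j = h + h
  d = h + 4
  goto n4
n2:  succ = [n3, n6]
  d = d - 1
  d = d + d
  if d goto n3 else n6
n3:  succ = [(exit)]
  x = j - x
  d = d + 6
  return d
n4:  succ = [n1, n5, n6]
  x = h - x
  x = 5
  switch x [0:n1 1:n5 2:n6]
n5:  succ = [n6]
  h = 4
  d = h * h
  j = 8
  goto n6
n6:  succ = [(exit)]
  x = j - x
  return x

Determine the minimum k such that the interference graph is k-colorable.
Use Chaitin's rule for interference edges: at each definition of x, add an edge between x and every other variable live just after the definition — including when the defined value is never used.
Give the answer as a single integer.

Answer: 4

Derivation:
def/use:
  n0: {d,j,u,x} / ∅
  n1: {d,h,j} / {d,j}
  n2: {d} / {d}
  n3: {d,x} / {d,j,x}
  n4: {x} / {h,x}
  n5: {d,h,j} / ∅
  n6: {x} / {j,x}

Live sets:
  n0: in=∅ out={d,j,x}
  n1: in={d,j,x} out={d,h,j,x}
  n2: in={d,j,x} out={d,j,x}
  n3: in={d,j,x} out=∅
  n4: in={d,h,j,x} out={d,j,x}
  n5: in={x} out={j,x}
  n6: in={j,x} out=∅

Interfere edges:
  d: {h,j,u,x}
  h: {d,j,x}
  j: {d,h,u,x}
  u: {d,j,x}
  x: {d,h,j,u}

Colouring:
  lower bound: {d,h,j,x} mutually conflict ⇒ χ ≥ 4
  assign d→r0 h→r3 j→r1 u→r3 x→r2 — no edge inside a register ⇒ χ ≤ 4
  χ = 4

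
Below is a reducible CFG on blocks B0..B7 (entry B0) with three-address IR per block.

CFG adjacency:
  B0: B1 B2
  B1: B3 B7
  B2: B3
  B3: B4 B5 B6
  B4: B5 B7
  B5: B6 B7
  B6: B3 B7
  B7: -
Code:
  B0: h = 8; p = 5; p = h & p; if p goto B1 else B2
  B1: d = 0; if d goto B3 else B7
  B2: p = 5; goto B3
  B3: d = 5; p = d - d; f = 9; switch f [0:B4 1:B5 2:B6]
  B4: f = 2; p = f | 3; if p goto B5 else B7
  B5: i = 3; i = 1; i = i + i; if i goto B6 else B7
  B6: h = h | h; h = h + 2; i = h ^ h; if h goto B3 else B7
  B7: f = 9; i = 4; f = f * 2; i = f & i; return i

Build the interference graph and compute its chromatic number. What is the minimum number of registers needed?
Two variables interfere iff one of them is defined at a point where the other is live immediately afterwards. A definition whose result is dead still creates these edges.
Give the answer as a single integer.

Per-block:
  B0: def={h,p} ue=∅
  B1: def={d} ue=∅
  B2: def={p} ue=∅
  B3: def={d,f,p} ue=∅
  B4: def={f,p} ue=∅
  B5: def={i} ue=∅
  B6: def={h,i} ue={h}
  B7: def={f,i} ue=∅

Live sets:
  live B0: ∅→{h}
  live B1: {h}→{h}
  live B2: {h}→{h}
  live B3: {h}→{h}
  live B4: {h}→{h}
  live B5: {h}→{h}
  live B6: {h}→{h}
  live B7: ∅→∅

Conflict graph:
  d↔{h}
  f↔{h,i}
  h↔{d,f,i,p}
  i↔{f,h}
  p↔{h}

Colouring:
  clique {f,h,i} ⇒ need ≥ 3
  3-colouring: c0={h}  c1={d,f,p}  c2={i}
  χ = 3

Answer: 3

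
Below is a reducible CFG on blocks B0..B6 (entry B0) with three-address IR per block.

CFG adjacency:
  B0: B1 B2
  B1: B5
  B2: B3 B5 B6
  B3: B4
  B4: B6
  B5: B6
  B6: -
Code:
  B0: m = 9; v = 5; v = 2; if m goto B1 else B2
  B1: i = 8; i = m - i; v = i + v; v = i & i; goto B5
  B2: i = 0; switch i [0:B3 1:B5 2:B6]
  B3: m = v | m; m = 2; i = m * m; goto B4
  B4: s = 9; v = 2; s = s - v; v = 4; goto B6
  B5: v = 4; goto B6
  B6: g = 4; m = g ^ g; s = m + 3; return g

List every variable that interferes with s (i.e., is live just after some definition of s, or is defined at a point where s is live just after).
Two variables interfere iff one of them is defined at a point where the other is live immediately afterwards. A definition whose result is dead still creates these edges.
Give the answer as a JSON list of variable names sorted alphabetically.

Answer: ["g", "v"]

Derivation:
Per-block:
  B0 def {m,v} use ∅
  B1 def {i,v} use {m,v}
  B2 def {i} use ∅
  B3 def {i,m} use {m,v}
  B4 def {s,v} use ∅
  B5 def {v} use ∅
  B6 def {g,m,s} use ∅

Backward fixpoint:
  B0: in=∅ out={m,v}
  B1: in={m,v} out=∅
  B2: in={m,v} out={m,v}
  B3: in={m,v} out=∅
  B4: in=∅ out=∅
  B5: in=∅ out=∅
  B6: in=∅ out=∅

Interfere edges:
  g: {m,s}
  i: {m,v}
  m: {g,i,v}
  s: {g,v}
  v: {i,m,s}

N(s) = ["g", "v"]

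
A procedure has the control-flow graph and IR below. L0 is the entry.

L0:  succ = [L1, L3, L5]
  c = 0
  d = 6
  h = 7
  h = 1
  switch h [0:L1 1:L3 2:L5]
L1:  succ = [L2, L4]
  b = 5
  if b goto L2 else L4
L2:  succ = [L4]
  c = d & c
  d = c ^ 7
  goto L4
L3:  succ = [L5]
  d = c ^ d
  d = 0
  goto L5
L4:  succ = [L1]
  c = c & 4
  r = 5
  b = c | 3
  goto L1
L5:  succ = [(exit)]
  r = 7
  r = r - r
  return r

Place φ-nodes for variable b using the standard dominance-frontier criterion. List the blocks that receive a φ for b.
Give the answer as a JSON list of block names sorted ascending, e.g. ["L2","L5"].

Answer: ["L1"]

Analysis:
idom tree: L1←L0 L2←L1 L3←L0 L4←L1 L5←L0
Dom∩ at merges:
  L1: preds {L0,L4}: {L0} ∩ {L0,L1,L4} = {L0}; idom=L0
  L4: preds {L1,L2}: {L0,L1} ∩ {L0,L1,L2} = {L0,L1}; idom=L1
  L5: preds {L0,L3}: {L0} ∩ {L0,L3} = {L0}; idom=L0

DF walk-up:
  join L1 pred L0: · stop@L0
  join L1 pred L4: L4→L1 stop@L0
  join L4 pred L1: · stop@L1
  join L4 pred L2: L2 stop@L1
  join L5 pred L0: · stop@L0
  join L5 pred L3: L3 stop@L0
  DF(L0)=∅
  DF(L1)={L1}
  DF(L2)={L4}
  DF(L3)={L5}
  DF(L4)={L1}
  DF(L5)=∅

φ for b: defs {L1,L4}
  DF⁺ = {L1}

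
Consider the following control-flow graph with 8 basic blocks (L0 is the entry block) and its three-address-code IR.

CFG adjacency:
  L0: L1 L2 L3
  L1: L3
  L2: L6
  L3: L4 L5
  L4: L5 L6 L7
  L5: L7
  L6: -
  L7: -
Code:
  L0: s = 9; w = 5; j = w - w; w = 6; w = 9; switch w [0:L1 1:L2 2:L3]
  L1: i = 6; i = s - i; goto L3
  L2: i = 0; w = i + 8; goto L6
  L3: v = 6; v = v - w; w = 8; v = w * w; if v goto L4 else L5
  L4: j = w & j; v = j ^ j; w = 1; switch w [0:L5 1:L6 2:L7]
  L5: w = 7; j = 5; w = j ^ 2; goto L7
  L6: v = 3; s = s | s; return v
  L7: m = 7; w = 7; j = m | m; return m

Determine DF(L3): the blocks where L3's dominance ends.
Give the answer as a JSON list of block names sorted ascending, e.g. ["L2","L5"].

idom tree: L1←L0 L2←L0 L3←L0 L4←L3 L5←L3 L6←L0 L7←L3
Dom at joins:
  L3: preds {L0,L1}: {L0} ∩ {L0,L1} = {L0}; idom=L0
  L5: preds {L3,L4}: {L0,L3} ∩ {L0,L3,L4} = {L0,L3}; idom=L3
  L6: preds {L2,L4}: {L0,L2} ∩ {L0,L3,L4} = {L0}; idom=L0
  L7: preds {L4,L5}: {L0,L3,L4} ∩ {L0,L3,L5} = {L0,L3}; idom=L3

DF walk-up:
  join L3 pred L0: · stop@L0
  join L3 pred L1: L1 stop@L0
  join L5 pred L3: · stop@L3
  join L5 pred L4: L4 stop@L3
  join L6 pred L2: L2 stop@L0
  join L6 pred L4: L4→L3 stop@L0
  join L7 pred L4: L4 stop@L3
  join L7 pred L5: L5 stop@L3
  DF(L0)=∅
  DF(L1)={L3}
  DF(L2)={L6}
  DF(L3)={L6}
  DF(L4)={L5,L6,L7}
  DF(L5)={L7}
  DF(L6)=∅
  DF(L7)=∅

DF(L3) = ["L6"]

Answer: ["L6"]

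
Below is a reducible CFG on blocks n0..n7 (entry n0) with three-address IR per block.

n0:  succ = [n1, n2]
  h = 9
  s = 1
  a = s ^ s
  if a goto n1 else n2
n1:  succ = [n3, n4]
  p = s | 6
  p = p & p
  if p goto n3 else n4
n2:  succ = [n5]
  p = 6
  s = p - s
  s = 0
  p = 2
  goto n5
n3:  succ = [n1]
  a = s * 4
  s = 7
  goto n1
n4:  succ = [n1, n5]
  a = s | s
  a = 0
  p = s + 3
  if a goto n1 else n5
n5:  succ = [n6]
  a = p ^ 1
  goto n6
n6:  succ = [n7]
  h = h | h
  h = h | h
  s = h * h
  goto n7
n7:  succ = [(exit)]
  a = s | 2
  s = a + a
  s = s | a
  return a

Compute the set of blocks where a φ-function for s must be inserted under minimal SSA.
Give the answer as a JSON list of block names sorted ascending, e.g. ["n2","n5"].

idom tree: n1←n0 n2←n0 n3←n1 n4←n1 n5←n0 n6←n5 n7←n6
Dom∩ at merges:
  n1: preds {n0,n3,n4}: {n0} ∩ {n0,n1,n3} ∩ {n0,n1,n4} = {n0}; idom=n0
  n5: preds {n2,n4}: {n0,n2} ∩ {n0,n1,n4} = {n0}; idom=n0

Frontier:
  join n1 pred n0: · stop@n0
  join n1 pred n3: n3→n1 stop@n0
  join n1 pred n4: n4→n1 stop@n0
  join n5 pred n2: n2 stop@n0
  join n5 pred n4: n4→n1 stop@n0
  n0: DF=∅
  n1: DF={n1,n5}
  n2: DF={n5}
  n3: DF={n1}
  n4: DF={n1,n5}
  n5: DF=∅
  n6: DF=∅
  n7: DF=∅

φ for s: defs {n0,n2,n3,n6,n7}
  DF⁺ = {n1,n5}

Answer: ["n1", "n5"]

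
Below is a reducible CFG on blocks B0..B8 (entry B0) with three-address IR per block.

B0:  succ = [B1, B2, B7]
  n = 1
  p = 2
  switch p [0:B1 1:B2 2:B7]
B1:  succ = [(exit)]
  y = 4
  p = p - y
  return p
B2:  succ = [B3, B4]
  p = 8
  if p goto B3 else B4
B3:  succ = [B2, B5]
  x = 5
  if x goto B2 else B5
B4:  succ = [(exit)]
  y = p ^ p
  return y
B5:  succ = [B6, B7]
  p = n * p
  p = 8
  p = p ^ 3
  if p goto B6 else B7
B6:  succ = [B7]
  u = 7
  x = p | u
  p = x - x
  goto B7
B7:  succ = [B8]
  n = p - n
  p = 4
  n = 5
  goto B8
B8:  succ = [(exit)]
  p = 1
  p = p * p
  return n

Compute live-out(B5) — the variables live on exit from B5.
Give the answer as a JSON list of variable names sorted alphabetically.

Block summaries:
  B0 def {n,p} use ∅
  B1 def {p,y} use {p}
  B2 def {p} use ∅
  B3 def {x} use ∅
  B4 def {y} use {p}
  B5 def {p} use {n,p}
  B6 def {p,u,x} use {p}
  B7 def {n,p} use {n,p}
  B8 def {p} use {n}

Backward fixpoint:
  B0: in=∅ out={n,p}
  B1: in={p} out=∅
  B2: in={n} out={n,p}
  B3: in={n,p} out={n,p}
  B4: in={p} out=∅
  B5: in={n,p} out={n,p}
  B6: in={n,p} out={n,p}
  B7: in={n,p} out={n}
  B8: in={n} out=∅

live-out(B5) = ["n", "p"]

Answer: ["n", "p"]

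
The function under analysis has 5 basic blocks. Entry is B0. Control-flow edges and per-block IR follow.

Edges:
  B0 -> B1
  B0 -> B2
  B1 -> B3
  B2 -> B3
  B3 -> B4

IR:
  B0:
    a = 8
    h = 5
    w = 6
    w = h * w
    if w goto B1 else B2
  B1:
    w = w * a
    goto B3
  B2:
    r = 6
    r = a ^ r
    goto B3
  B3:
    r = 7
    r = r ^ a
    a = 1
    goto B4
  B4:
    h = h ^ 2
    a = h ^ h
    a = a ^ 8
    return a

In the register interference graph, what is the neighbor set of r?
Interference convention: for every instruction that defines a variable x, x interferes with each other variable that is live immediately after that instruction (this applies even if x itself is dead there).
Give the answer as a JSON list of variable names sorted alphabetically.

def/use:
  B0 def {a,h,w} use ∅
  B1 def {w} use {a,w}
  B2 def {r} use {a}
  B3 def {a,r} use {a}
  B4 def {a,h} use {h}

Live sets:
  live B0: ∅→{a,h,w}
  live B1: {a,h,w}→{a,h}
  live B2: {a,h}→{a,h}
  live B3: {a,h}→{h}
  live B4: {h}→∅

Conflict graph:
  a↔{h,r,w}
  h↔{a,r,w}
  r↔{a,h}
  w↔{a,h}

N(r) = ["a", "h"]

Answer: ["a", "h"]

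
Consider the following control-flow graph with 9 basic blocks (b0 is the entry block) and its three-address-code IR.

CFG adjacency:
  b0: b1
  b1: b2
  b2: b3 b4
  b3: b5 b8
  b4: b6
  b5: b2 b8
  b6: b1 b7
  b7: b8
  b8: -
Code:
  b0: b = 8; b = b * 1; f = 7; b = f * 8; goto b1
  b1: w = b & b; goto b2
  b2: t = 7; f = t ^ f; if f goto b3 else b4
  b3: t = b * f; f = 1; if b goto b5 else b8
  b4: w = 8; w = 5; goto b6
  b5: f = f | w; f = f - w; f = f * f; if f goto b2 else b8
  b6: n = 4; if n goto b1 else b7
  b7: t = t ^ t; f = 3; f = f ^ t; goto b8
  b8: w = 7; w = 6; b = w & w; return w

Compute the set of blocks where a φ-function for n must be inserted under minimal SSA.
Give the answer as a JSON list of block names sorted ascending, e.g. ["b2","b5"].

idom tree: b1←b0 b2←b1 b3←b2 b4←b2 b5←b3 b6←b4 b7←b6 b8←b2
Join-block Dom:
  b1: preds {b0,b6}: {b0} ∩ {b0,b1,b2,b4,b6} = {b0}; idom=b0
  b2: preds {b1,b5}: {b0,b1} ∩ {b0,b1,b2,b3,b5} = {b0,b1}; idom=b1
  b8: preds {b3,b5,b7}: {b0,b1,b2,b3} ∩ {b0,b1,b2,b3,b5} ∩ {b0,b1,b2,b4,b6,b7} = {b0,b1,b2}; idom=b2

DF derivation:
  b1←b0: walk · to b0
  b1←b6: walk b6→b4→b2→b1 to b0
  b2←b1: walk · to b1
  b2←b5: walk b5→b3→b2 to b1
  b8←b3: walk b3 to b2
  b8←b5: walk b5→b3 to b2
  b8←b7: walk b7→b6→b4 to b2
  b0: DF=∅
  b1: DF={b1}
  b2: DF={b1,b2}
  b3: DF={b2,b8}
  b4: DF={b1,b8}
  b5: DF={b2,b8}
  b6: DF={b1,b8}
  b7: DF={b8}
  b8: DF=∅

φ for n: defs {b6}
  DF⁺ = {b1,b8}

Answer: ["b1", "b8"]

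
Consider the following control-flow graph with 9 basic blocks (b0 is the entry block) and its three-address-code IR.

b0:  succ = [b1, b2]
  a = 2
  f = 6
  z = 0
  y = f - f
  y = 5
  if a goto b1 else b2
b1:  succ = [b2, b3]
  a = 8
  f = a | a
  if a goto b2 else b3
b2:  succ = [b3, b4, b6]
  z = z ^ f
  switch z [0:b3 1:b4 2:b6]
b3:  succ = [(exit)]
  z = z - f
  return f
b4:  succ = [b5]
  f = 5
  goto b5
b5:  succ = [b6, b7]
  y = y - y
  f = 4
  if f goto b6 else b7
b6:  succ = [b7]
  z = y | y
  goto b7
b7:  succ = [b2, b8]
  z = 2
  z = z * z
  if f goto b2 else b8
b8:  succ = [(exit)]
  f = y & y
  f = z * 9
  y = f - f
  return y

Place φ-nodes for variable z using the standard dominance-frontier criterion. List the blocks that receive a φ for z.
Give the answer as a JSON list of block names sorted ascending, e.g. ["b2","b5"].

idom tree: b1←b0 b2←b0 b3←b0 b4←b2 b5←b4 b6←b2 b7←b2 b8←b7
Dom∩ at merges:
  b2: preds {b0,b1,b7}: {b0} ∩ {b0,b1} ∩ {b0,b2,b7} = {b0}; idom=b0
  b3: preds {b1,b2}: {b0,b1} ∩ {b0,b2} = {b0}; idom=b0
  b6: preds {b2,b5}: {b0,b2} ∩ {b0,b2,b4,b5} = {b0,b2}; idom=b2
  b7: preds {b5,b6}: {b0,b2,b4,b5} ∩ {b0,b2,b6} = {b0,b2}; idom=b2

Frontier:
  b2←b0: walk · to b0
  b2←b1: walk b1 to b0
  b2←b7: walk b7→b2 to b0
  b3←b1: walk b1 to b0
  b3←b2: walk b2 to b0
  b6←b2: walk · to b2
  b6←b5: walk b5→b4 to b2
  b7←b5: walk b5→b4 to b2
  b7←b6: walk b6 to b2
  b0 → ∅
  b1 → {b2,b3}
  b2 → {b2,b3}
  b3 → ∅
  b4 → {b6,b7}
  b5 → {b6,b7}
  b6 → {b7}
  b7 → {b2}
  b8 → ∅

φ for z: defs {b0,b2,b3,b6,b7}
  DF⁺ = {b2,b3,b7}

Answer: ["b2", "b3", "b7"]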